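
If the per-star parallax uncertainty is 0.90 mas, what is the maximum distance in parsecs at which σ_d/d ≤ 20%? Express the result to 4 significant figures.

σ_d/d = σ_p/p, so the condition is σ_p/p ≤ 0.20, i.e. p ≥ σ_p/0.20.
p_min = 0.90/0.20 = 4.5 mas = 0.0045 arcsec.
d_max = 1/p_min = 1/0.0045 = 222.22 pc.

222.2 pc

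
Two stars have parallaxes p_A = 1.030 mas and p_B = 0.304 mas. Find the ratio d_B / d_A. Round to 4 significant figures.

3.388

Since d = 1/p, d_B/d_A = p_A/p_B.
= 1.030 / 0.304 = 3.3882.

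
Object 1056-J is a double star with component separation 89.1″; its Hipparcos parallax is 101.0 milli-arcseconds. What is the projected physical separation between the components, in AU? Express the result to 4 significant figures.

d = 1/p = 1/0.1010″ = 9.901 pc.
At distance d (pc), an angle of θ arcsec spans θ·d AU: s = 89.1 × 9.901 = 882.18 AU.

882.2 AU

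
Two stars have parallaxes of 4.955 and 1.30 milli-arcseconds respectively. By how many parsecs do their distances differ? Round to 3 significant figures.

d_A = 1/0.004955″ = 201.82 pc; d_B = 1/0.001300″ = 769.23 pc.
|d_B − d_A| = |769.23 − 201.82| = 567.41 pc.

567 pc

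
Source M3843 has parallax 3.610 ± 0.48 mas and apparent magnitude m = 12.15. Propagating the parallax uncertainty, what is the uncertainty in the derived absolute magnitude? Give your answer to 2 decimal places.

σ_M = 0.29 mag

M = m − 5 log₁₀ d + 5 = m + 5 log₁₀ p + 5, so ∂M/∂p = 5/(p ln 10).
σ_M = (5/ln 10) · (σ_p/p) = 2.1715 × 0.48/3.610 = 2.1715 × 0.13296 = 0.28872.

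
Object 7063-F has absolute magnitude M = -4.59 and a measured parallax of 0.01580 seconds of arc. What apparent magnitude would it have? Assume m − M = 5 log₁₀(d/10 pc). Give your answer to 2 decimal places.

m = -0.58

d = 1/p = 1/0.01580″ = 63.291 pc.
m − M = 5 log₁₀ d − 5 = 5 log₁₀(63.291) − 5 = 9.0067 − 5 = 4.0067.
m = M + (m − M) = -4.59 + 4.0067 = -0.58.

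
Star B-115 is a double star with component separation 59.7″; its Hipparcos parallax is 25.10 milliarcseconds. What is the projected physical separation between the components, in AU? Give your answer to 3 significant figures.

2380 AU

d = 1/p = 1/0.02510″ = 39.841 pc.
At distance d (pc), an angle of θ arcsec spans θ·d AU: s = 59.7 × 39.841 = 2378.5 AU.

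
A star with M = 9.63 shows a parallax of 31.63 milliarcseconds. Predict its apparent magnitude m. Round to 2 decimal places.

m = 12.13

d = 1/p = 1/0.03163″ = 31.616 pc.
m − M = 5 log₁₀ d − 5 = 5 log₁₀(31.616) − 5 = 7.4995 − 5 = 2.4995.
m = M + (m − M) = 9.63 + 2.4995 = 12.13.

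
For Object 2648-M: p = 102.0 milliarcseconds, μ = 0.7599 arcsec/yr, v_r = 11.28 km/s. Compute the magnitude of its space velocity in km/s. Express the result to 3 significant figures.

37.1 km/s

d = 1/p = 1/0.1020″ = 9.8039 pc.
v_t = 4.740 μ d = 4.740 × 0.7599 × 9.8039 = 35.313 km/s.
v = √(v_r² + v_t²) = √(11.28² + 35.313²) = √1374.25 = 37.071 km/s.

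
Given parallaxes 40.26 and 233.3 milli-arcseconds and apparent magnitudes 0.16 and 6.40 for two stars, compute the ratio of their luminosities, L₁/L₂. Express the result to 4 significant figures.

d₁ = 1/p₁ = 1/0.04026″ = 24.839 pc; d₂ = 1/p₂ = 1/0.2333″ = 4.2863 pc.
M₁ = m₁ − 5 log₁₀ d₁ + 5 = 0.16 − 6.9757 + 5 = -1.8157.
M₂ = 6.40 − 3.1604 + 5 = 8.2396.
L₁/L₂ = 10^(0.4(M₂ − M₁)) = 10^(0.4 × 10.0553) = 10^4.02212 = 10523.

L₁/L₂ = 10520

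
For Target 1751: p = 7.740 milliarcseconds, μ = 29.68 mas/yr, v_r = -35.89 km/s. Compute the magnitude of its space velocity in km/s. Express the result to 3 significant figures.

d = 1/p = 1/0.007740″ = 129.2 pc.
μ = 29.68 mas/yr = 0.02968 ″/yr.
v_t = 4.740 μ d = 4.740 × 0.02968 × 129.2 = 18.176 km/s.
v = √(v_r² + v_t²) = √((-35.89)² + 18.176²) = √1618.46 = 40.23 km/s.

40.2 km/s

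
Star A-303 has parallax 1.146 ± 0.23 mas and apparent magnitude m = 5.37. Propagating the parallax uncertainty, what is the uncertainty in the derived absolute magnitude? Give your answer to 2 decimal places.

M = m − 5 log₁₀ d + 5 = m + 5 log₁₀ p + 5, so ∂M/∂p = 5/(p ln 10).
σ_M = (5/ln 10) · (σ_p/p) = 2.1715 × 0.23/1.146 = 2.1715 × 0.2007 = 0.43582.

σ_M = 0.44 mag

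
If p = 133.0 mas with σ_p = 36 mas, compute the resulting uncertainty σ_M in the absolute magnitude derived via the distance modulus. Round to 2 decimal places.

σ_M = 0.59 mag

M = m − 5 log₁₀ d + 5 = m + 5 log₁₀ p + 5, so ∂M/∂p = 5/(p ln 10).
σ_M = (5/ln 10) · (σ_p/p) = 2.1715 × 36/133.0 = 2.1715 × 0.27068 = 0.58778.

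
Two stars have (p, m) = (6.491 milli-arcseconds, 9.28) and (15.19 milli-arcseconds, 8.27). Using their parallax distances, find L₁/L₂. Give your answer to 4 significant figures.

L₁/L₂ = 2.160

d₁ = 1/p₁ = 1/0.006491″ = 154.06 pc; d₂ = 1/p₂ = 1/0.01519″ = 65.833 pc.
M₁ = m₁ − 5 log₁₀ d₁ + 5 = 9.28 − 10.9384 + 5 = 3.3416.
M₂ = 8.27 − 9.0922 + 5 = 4.1778.
L₁/L₂ = 10^(0.4(M₂ − M₁)) = 10^(0.4 × 0.8362) = 10^0.33448 = 2.1601.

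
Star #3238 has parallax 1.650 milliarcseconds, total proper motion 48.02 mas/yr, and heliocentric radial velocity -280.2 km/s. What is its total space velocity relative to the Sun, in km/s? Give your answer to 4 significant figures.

312.3 km/s

d = 1/p = 1/0.001650″ = 606.06 pc.
μ = 48.02 mas/yr = 0.04802 ″/yr.
v_t = 4.740 μ d = 4.740 × 0.04802 × 606.06 = 137.95 km/s.
v = √(v_r² + v_t²) = √((-280.2)² + 137.95²) = √97542.2 = 312.32 km/s.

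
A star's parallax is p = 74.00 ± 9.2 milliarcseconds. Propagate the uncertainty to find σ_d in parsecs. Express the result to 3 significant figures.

d = 1/p, so σ_d = σ_p / p².
σ_d = 0.00920 / (0.07400)² = 0.00920 / 0.005476 = 1.6801 pc.

1.68 pc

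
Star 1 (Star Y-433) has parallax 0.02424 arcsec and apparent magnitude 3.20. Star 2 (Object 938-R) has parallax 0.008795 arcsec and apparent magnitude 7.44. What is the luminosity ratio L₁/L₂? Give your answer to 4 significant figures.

d₁ = 1/p₁ = 1/0.02424″ = 41.254 pc; d₂ = 1/p₂ = 1/0.008795″ = 113.7 pc.
M₁ = m₁ − 5 log₁₀ d₁ + 5 = 3.20 − 8.0773 + 5 = 0.1227.
M₂ = 7.44 − 10.2788 + 5 = 2.1612.
L₁/L₂ = 10^(0.4(M₂ − M₁)) = 10^(0.4 × 2.0385) = 10^0.81540 = 6.5373.

L₁/L₂ = 6.537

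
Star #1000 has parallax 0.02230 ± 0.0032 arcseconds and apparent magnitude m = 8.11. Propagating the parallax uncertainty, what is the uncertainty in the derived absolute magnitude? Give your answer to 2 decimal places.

σ_M = 0.31 mag

M = m − 5 log₁₀ d + 5 = m + 5 log₁₀ p + 5, so ∂M/∂p = 5/(p ln 10).
σ_M = (5/ln 10) · (σ_p/p) = 2.1715 × 0.0032/0.02230 = 2.1715 × 0.1435 = 0.31161.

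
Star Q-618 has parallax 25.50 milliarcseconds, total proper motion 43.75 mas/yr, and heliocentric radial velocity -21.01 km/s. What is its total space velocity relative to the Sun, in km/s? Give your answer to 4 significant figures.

22.53 km/s

d = 1/p = 1/0.02550″ = 39.216 pc.
μ = 43.75 mas/yr = 0.04375 ″/yr.
v_t = 4.740 μ d = 4.740 × 0.04375 × 39.216 = 8.1324 km/s.
v = √(v_r² + v_t²) = √((-21.01)² + 8.1324²) = √507.556 = 22.529 km/s.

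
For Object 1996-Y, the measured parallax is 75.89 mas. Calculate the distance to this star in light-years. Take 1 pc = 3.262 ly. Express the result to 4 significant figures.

42.98 light years

p = 75.89 mas = 0.07589 arcsec.
d = 1/p = 1/0.07589 = 13.177 pc.
In light-years: 13.177 × 3.262 = 42.983 ly.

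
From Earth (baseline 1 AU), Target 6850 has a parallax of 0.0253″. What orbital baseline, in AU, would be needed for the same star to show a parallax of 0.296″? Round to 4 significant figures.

11.70 AU

Parallax scales linearly with baseline: p ∝ B, so B = p_target / p_Earth × 1 AU.
B = 0.296 / 0.0253 = 11.7 AU.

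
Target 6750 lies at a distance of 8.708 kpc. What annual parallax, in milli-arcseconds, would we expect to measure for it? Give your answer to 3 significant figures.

0.115 mas

d = 8.708 kpc = 8708 pc.
p = 1/d = 1/8708 = 0.00011484 arcsec.
= 0.00011484 × 1000 = 0.11484 mas.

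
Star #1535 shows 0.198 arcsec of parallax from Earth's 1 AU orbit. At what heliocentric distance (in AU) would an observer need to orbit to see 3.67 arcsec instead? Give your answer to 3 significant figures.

Parallax scales linearly with baseline: p ∝ B, so B = p_target / p_Earth × 1 AU.
B = 3.67 / 0.198 = 18.535 AU.

18.5 AU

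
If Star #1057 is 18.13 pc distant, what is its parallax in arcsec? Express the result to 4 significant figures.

p = 1/d = 1/18.13 = 0.055157 arcsec.

0.05516 arcsec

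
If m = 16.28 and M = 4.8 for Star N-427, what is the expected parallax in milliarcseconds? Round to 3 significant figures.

m − M = 16.28 − 4.8 = 11.48.
d = 10^((m−M)/5 + 1) = 10^3.296 = 1977 pc.
p = 1/d = 1/1977 = 0.00050582 arcsec = 0.50582 mas.

0.506 mas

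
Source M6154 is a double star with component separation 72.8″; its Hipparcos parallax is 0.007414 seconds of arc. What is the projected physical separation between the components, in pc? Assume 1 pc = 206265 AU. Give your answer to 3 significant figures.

d = 1/p = 1/0.007414″ = 134.88 pc.
At distance d (pc), an angle of θ arcsec spans θ·d AU: s = 72.8 × 134.88 = 9819.3 AU.
= 9819.3 / 206265 = 0.047605 pc.

0.0476 pc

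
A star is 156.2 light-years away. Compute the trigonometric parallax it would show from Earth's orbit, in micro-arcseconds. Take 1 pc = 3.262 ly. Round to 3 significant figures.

d = 156.2 ly ÷ 3.262 = 47.885 pc.
p = 1/d = 1/47.885 = 0.020883 arcsec.
= 0.020883 × 10⁶ = 20883 μas.

20900 μas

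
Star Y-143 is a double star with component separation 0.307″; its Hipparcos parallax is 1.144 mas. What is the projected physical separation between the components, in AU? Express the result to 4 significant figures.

d = 1/p = 1/0.001144″ = 874.13 pc.
At distance d (pc), an angle of θ arcsec spans θ·d AU: s = 0.307 × 874.13 = 268.36 AU.

268.4 AU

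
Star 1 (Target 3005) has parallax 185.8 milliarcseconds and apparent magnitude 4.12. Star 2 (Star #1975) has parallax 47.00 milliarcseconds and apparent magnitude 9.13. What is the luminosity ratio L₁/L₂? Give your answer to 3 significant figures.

L₁/L₂ = 6.46

d₁ = 1/p₁ = 1/0.1858″ = 5.3821 pc; d₂ = 1/p₂ = 1/0.04700″ = 21.277 pc.
M₁ = m₁ − 5 log₁₀ d₁ + 5 = 4.12 − 3.6548 + 5 = 5.4652.
M₂ = 9.13 − 6.6396 + 5 = 7.4904.
L₁/L₂ = 10^(0.4(M₂ − M₁)) = 10^(0.4 × 2.0252) = 10^0.81008 = 6.4577.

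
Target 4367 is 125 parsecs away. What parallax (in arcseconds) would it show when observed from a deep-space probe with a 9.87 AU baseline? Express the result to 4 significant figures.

p (arcsec) = B (AU) / d (pc).
p = 9.87 / 125 = 0.07896 arcsec.

0.07896 arcsec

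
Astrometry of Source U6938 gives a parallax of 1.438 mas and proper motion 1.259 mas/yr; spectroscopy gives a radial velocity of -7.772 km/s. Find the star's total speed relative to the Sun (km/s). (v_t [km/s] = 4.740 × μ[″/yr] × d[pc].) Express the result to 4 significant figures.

8.811 km/s

d = 1/p = 1/0.001438″ = 695.41 pc.
μ = 1.259 mas/yr = 0.001259 ″/yr.
v_t = 4.740 μ d = 4.740 × 0.001259 × 695.41 = 4.15 km/s.
v = √(v_r² + v_t²) = √((-7.772)² + 4.15²) = √77.6265 = 8.8106 km/s.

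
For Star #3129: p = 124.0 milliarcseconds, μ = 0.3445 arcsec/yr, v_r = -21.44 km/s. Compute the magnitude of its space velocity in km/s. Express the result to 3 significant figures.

d = 1/p = 1/0.1240″ = 8.0645 pc.
v_t = 4.740 μ d = 4.740 × 0.3445 × 8.0645 = 13.169 km/s.
v = √(v_r² + v_t²) = √((-21.44)² + 13.169²) = √633.096 = 25.161 km/s.

25.2 km/s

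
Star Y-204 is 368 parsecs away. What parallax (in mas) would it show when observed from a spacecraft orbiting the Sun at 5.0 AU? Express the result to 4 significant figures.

13.59 mas

p (arcsec) = B (AU) / d (pc).
p = 5.0 / 368 = 0.013587 arcsec = 13.587 mas.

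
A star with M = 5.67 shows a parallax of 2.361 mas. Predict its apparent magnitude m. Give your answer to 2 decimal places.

m = 13.80

d = 1/p = 1/0.002361″ = 423.55 pc.
m − M = 5 log₁₀ d − 5 = 5 log₁₀(423.55) − 5 = 13.1345 − 5 = 8.1345.
m = M + (m − M) = 5.67 + 8.1345 = 13.80.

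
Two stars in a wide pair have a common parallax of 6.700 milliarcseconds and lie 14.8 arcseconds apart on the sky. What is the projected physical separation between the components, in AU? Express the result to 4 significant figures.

d = 1/p = 1/0.006700″ = 149.25 pc.
At distance d (pc), an angle of θ arcsec spans θ·d AU: s = 14.8 × 149.25 = 2208.9 AU.

2209 AU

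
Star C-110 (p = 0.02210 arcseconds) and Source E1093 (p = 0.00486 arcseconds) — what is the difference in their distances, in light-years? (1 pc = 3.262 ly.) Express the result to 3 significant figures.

d_A = 1/0.02210″ = 45.249 pc; d_B = 1/0.004860″ = 205.76 pc.
|d_B − d_A| = |205.76 − 45.249| = 160.51 pc = 160.51 × 3.262 ly = 523.58 ly.

524 ly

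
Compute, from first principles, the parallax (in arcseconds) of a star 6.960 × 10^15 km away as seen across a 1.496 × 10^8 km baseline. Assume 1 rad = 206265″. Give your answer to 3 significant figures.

θ ≈ B/d = (1.496 × 10^8) / (6.960 × 10^15) = 2.1494 × 10^-8 rad.
In arcseconds: 2.1494 × 10^-8 × 206265 = 0.0044335″.

0.00443 arcsec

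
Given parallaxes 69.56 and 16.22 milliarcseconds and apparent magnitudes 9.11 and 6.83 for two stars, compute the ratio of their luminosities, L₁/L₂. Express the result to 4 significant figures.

d₁ = 1/p₁ = 1/0.06956″ = 14.376 pc; d₂ = 1/p₂ = 1/0.01622″ = 61.652 pc.
M₁ = m₁ − 5 log₁₀ d₁ + 5 = 9.11 − 5.7882 + 5 = 8.3218.
M₂ = 6.83 − 8.9497 + 5 = 2.8803.
L₁/L₂ = 10^(0.4(M₂ − M₁)) = 10^(0.4 × (-5.4415)) = 10^(-2.17660) = 0.0066589.

L₁/L₂ = 0.006659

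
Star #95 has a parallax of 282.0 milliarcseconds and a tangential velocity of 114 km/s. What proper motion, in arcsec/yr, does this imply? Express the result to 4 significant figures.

6.782 arcsec/yr

d = 1/p = 1/0.2820″ = 3.5461 pc.
μ = v_t / (4.74 d) = 114 / (4.74 × 3.5461) = 114 / 16.809 = 6.7821 ″/yr.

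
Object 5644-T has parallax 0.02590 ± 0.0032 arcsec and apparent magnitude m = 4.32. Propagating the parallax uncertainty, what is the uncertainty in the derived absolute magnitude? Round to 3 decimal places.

σ_M = 0.268 mag

M = m − 5 log₁₀ d + 5 = m + 5 log₁₀ p + 5, so ∂M/∂p = 5/(p ln 10).
σ_M = (5/ln 10) · (σ_p/p) = 2.1715 × 0.0032/0.02590 = 2.1715 × 0.12355 = 0.26829.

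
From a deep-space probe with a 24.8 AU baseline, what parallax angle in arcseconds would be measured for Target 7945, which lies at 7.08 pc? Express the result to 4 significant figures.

3.503 arcsec

p (arcsec) = B (AU) / d (pc).
p = 24.8 / 7.08 = 3.5028 arcsec.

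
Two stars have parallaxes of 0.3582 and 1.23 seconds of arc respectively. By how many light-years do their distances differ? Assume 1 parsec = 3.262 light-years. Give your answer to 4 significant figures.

d_A = 1/0.3582″ = 2.7917 pc; d_B = 1/1.230″ = 0.81301 pc.
|d_B − d_A| = |0.81301 − 2.7917| = 1.9787 pc = 1.9787 × 3.262 ly = 6.4545 ly.

6.455 ly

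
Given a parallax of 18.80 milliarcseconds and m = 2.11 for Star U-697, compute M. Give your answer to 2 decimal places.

M = -1.52

d = 1/p = 1/0.01880″ = 53.191 pc.
m − M = 5 log₁₀(53.191) − 5 = 8.6292 − 5 = 3.6292.
M = m − (m − M) = 2.11 − 3.6292 = -1.52.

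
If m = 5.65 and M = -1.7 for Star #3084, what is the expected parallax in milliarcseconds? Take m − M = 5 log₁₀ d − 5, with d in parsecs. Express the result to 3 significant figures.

m − M = 5.65 − (-1.7) = 7.35.
d = 10^((m−M)/5 + 1) = 10^2.470 = 295.12 pc.
p = 1/d = 1/295.12 = 0.0033885 arcsec = 3.3885 mas.

3.39 mas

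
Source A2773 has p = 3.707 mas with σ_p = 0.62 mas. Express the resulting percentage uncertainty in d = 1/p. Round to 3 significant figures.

For d = 1/p, |σ_d/d| = |σ_p/p|.
σ_p/p = 0.62 / 3.707 = 0.16725 = 16.725%.

16.7%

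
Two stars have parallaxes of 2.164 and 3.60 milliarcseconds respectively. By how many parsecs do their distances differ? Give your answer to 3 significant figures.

184 pc

d_A = 1/0.002164″ = 462.11 pc; d_B = 1/0.003600″ = 277.78 pc.
|d_B − d_A| = |277.78 − 462.11| = 184.33 pc.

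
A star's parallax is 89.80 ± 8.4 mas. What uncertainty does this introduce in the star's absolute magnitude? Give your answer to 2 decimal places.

M = m − 5 log₁₀ d + 5 = m + 5 log₁₀ p + 5, so ∂M/∂p = 5/(p ln 10).
σ_M = (5/ln 10) · (σ_p/p) = 2.1715 × 8.4/89.80 = 2.1715 × 0.093541 = 0.20312.

σ_M = 0.20 mag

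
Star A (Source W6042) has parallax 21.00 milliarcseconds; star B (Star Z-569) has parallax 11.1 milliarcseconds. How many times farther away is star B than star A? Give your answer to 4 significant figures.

1.892

Since d = 1/p, d_B/d_A = p_A/p_B.
= 21.00 / 11.1 = 1.8919.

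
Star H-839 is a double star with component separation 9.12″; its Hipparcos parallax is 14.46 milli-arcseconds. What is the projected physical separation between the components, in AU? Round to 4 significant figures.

d = 1/p = 1/0.01446″ = 69.156 pc.
At distance d (pc), an angle of θ arcsec spans θ·d AU: s = 9.12 × 69.156 = 630.7 AU.

630.7 AU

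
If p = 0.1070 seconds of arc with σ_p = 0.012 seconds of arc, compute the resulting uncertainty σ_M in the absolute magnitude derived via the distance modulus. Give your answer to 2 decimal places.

σ_M = 0.24 mag

M = m − 5 log₁₀ d + 5 = m + 5 log₁₀ p + 5, so ∂M/∂p = 5/(p ln 10).
σ_M = (5/ln 10) · (σ_p/p) = 2.1715 × 0.012/0.1070 = 2.1715 × 0.11215 = 0.24353.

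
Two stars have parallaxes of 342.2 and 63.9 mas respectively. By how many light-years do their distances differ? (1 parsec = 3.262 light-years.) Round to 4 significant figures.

d_A = 1/0.3422″ = 2.9223 pc; d_B = 1/0.06390″ = 15.649 pc.
|d_B − d_A| = |15.649 − 2.9223| = 12.727 pc = 12.727 × 3.262 ly = 41.515 ly.

41.52 ly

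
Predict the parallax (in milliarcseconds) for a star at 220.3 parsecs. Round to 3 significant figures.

p = 1/d = 1/220.3 = 0.0045393 arcsec.
= 0.0045393 × 1000 = 4.5393 mas.

4.54 mas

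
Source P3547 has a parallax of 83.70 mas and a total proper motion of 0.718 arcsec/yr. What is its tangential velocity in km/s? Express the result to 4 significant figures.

40.66 km/s

d = 1/p = 1/0.08370″ = 11.947 pc.
v_t = 4.74 × μ × d = 4.74 × 0.718 × 11.947 = 40.659 km/s.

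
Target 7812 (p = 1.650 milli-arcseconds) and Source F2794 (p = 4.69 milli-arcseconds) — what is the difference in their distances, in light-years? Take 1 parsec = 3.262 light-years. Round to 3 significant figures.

d_A = 1/0.001650″ = 606.06 pc; d_B = 1/0.004690″ = 213.22 pc.
|d_B − d_A| = |213.22 − 606.06| = 392.84 pc = 392.84 × 3.262 ly = 1281.4 ly.

1280 ly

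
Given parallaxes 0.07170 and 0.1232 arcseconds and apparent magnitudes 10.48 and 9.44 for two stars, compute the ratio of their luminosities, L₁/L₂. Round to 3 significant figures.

L₁/L₂ = 1.13

d₁ = 1/p₁ = 1/0.07170″ = 13.947 pc; d₂ = 1/p₂ = 1/0.1232″ = 8.1169 pc.
M₁ = m₁ − 5 log₁₀ d₁ + 5 = 10.48 − 5.7224 + 5 = 9.7576.
M₂ = 9.44 − 4.5470 + 5 = 9.8930.
L₁/L₂ = 10^(0.4(M₂ − M₁)) = 10^(0.4 × 0.1354) = 10^0.05416 = 1.1328.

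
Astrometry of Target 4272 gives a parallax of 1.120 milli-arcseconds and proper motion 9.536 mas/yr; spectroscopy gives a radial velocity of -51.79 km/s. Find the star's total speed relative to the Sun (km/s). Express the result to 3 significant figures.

65.7 km/s

d = 1/p = 1/0.001120″ = 892.86 pc.
μ = 9.536 mas/yr = 0.009536 ″/yr.
v_t = 4.740 μ d = 4.740 × 0.009536 × 892.86 = 40.358 km/s.
v = √(v_r² + v_t²) = √((-51.79)² + 40.358²) = √4310.97 = 65.658 km/s.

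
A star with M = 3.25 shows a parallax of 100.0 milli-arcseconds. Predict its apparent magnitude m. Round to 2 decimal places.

d = 1/p = 1/0.1000″ = 10 pc.
m − M = 5 log₁₀ d − 5 = 5 log₁₀(10) − 5 = 5.0000 − 5 = 0.0000.
m = M + (m − M) = 3.25 + 0.0000 = 3.25.

m = 3.25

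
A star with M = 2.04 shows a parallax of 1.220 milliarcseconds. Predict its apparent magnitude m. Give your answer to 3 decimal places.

d = 1/p = 1/0.001220″ = 819.67 pc.
m − M = 5 log₁₀ d − 5 = 5 log₁₀(819.67) − 5 = 14.5682 − 5 = 9.5682.
m = M + (m − M) = 2.04 + 9.5682 = 11.608.

m = 11.608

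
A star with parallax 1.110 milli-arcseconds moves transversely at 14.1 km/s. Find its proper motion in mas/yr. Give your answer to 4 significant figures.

3.302 mas/yr

d = 1/p = 1/0.001110″ = 900.9 pc.
μ = v_t / (4.74 d) = 14.1 / (4.74 × 900.9) = 14.1 / 4270.3 = 0.0033019 ″/yr = 3.3019 mas/yr.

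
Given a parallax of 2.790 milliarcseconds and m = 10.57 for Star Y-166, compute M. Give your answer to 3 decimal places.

d = 1/p = 1/0.002790″ = 358.42 pc.
m − M = 5 log₁₀(358.42) − 5 = 12.7720 − 5 = 7.7720.
M = m − (m − M) = 10.57 − 7.7720 = 2.798.

M = 2.798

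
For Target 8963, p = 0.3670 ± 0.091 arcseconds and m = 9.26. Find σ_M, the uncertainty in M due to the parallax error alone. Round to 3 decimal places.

M = m − 5 log₁₀ d + 5 = m + 5 log₁₀ p + 5, so ∂M/∂p = 5/(p ln 10).
σ_M = (5/ln 10) · (σ_p/p) = 2.1715 × 0.091/0.3670 = 2.1715 × 0.24796 = 0.53845.

σ_M = 0.538 mag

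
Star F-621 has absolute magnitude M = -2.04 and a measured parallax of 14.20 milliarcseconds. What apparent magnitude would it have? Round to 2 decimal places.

d = 1/p = 1/0.01420″ = 70.423 pc.
m − M = 5 log₁₀ d − 5 = 5 log₁₀(70.423) − 5 = 9.2386 − 5 = 4.2386.
m = M + (m − M) = -2.04 + 4.2386 = 2.20.

m = 2.20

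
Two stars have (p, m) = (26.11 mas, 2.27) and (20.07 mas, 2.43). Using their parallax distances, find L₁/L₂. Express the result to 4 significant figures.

L₁/L₂ = 0.6847

d₁ = 1/p₁ = 1/0.02611″ = 38.3 pc; d₂ = 1/p₂ = 1/0.02007″ = 49.826 pc.
M₁ = m₁ − 5 log₁₀ d₁ + 5 = 2.27 − 7.9160 + 5 = -0.6460.
M₂ = 2.43 − 8.4873 + 5 = -1.0573.
L₁/L₂ = 10^(0.4(M₂ − M₁)) = 10^(0.4 × (-0.4113)) = 10^(-0.16452) = 0.68467.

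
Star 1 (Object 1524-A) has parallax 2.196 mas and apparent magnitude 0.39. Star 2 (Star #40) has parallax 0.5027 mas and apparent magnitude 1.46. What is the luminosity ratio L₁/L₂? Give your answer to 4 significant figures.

d₁ = 1/p₁ = 1/0.002196″ = 455.37 pc; d₂ = 1/p₂ = 1/0.0005027″ = 1989.3 pc.
M₁ = m₁ − 5 log₁₀ d₁ + 5 = 0.39 − 13.2918 + 5 = -7.9018.
M₂ = 1.46 − 16.4935 + 5 = -10.0335.
L₁/L₂ = 10^(0.4(M₂ − M₁)) = 10^(0.4 × (-2.1317)) = 10^(-0.85268) = 0.14038.

L₁/L₂ = 0.1404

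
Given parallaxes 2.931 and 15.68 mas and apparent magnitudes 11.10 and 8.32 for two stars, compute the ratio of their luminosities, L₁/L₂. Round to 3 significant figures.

d₁ = 1/p₁ = 1/0.002931″ = 341.18 pc; d₂ = 1/p₂ = 1/0.01568″ = 63.776 pc.
M₁ = m₁ − 5 log₁₀ d₁ + 5 = 11.10 − 12.6649 + 5 = 3.4351.
M₂ = 8.32 − 9.0233 + 5 = 4.2967.
L₁/L₂ = 10^(0.4(M₂ − M₁)) = 10^(0.4 × 0.8616) = 10^0.34464 = 2.2113.

L₁/L₂ = 2.21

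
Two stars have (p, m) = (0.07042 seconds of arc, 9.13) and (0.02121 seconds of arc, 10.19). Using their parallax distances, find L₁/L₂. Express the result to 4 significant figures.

d₁ = 1/p₁ = 1/0.07042″ = 14.201 pc; d₂ = 1/p₂ = 1/0.02121″ = 47.148 pc.
M₁ = m₁ − 5 log₁₀ d₁ + 5 = 9.13 − 5.7616 + 5 = 8.3684.
M₂ = 10.19 − 8.3673 + 5 = 6.8227.
L₁/L₂ = 10^(0.4(M₂ − M₁)) = 10^(0.4 × (-1.5457)) = 10^(-0.61828) = 0.24084.

L₁/L₂ = 0.2408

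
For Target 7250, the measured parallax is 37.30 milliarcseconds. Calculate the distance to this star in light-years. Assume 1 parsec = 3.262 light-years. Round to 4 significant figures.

87.45 light years

p = 37.30 milliarcseconds = 0.03730 arcsec.
d = 1/p = 1/0.03730 = 26.81 pc.
In light-years: 26.81 × 3.262 = 87.454 ly.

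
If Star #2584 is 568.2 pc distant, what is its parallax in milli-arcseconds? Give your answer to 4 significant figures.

1.760 mas

p = 1/d = 1/568.2 = 0.0017599 arcsec.
= 0.0017599 × 1000 = 1.7599 mas.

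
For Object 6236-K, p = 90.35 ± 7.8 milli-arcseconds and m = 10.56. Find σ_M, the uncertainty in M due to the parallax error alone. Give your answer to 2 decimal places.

σ_M = 0.19 mag

M = m − 5 log₁₀ d + 5 = m + 5 log₁₀ p + 5, so ∂M/∂p = 5/(p ln 10).
σ_M = (5/ln 10) · (σ_p/p) = 2.1715 × 7.8/90.35 = 2.1715 × 0.086331 = 0.18747.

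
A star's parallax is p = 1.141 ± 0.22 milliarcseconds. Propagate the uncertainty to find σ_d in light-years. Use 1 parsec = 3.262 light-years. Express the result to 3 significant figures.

551 ly

d = 1/p, so σ_d = σ_p / p².
σ_d = 0.000220 / (0.001141)² = 0.000220 / 0.0000013019 = 168.98 pc = 168.98 × 3.262 ly = 551.21 ly.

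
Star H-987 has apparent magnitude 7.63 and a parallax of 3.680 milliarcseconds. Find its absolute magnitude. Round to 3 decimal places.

M = 0.459

d = 1/p = 1/0.003680″ = 271.74 pc.
m − M = 5 log₁₀(271.74) − 5 = 12.1708 − 5 = 7.1708.
M = m − (m − M) = 7.63 − 7.1708 = 0.459.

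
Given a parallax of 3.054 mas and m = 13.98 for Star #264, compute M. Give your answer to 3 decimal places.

M = 6.404

d = 1/p = 1/0.003054″ = 327.44 pc.
m − M = 5 log₁₀(327.44) − 5 = 12.5757 − 5 = 7.5757.
M = m − (m − M) = 13.98 − 7.5757 = 6.404.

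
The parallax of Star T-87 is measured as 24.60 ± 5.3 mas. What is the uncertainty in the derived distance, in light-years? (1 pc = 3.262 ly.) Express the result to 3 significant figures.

d = 1/p, so σ_d = σ_p / p².
σ_d = 0.00530 / (0.02460)² = 0.00530 / 0.00060516 = 8.758 pc = 8.758 × 3.262 ly = 28.569 ly.

28.6 ly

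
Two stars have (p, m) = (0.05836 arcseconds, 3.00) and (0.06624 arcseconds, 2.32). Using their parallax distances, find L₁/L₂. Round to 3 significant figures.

d₁ = 1/p₁ = 1/0.05836″ = 17.135 pc; d₂ = 1/p₂ = 1/0.06624″ = 15.097 pc.
M₁ = m₁ − 5 log₁₀ d₁ + 5 = 3.00 − 6.1694 + 5 = 1.8306.
M₂ = 2.32 − 5.8945 + 5 = 1.4255.
L₁/L₂ = 10^(0.4(M₂ − M₁)) = 10^(0.4 × (-0.4051)) = 10^(-0.16204) = 0.68859.

L₁/L₂ = 0.689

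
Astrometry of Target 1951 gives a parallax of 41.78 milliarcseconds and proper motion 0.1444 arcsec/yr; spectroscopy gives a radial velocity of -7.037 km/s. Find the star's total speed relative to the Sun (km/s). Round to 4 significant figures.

d = 1/p = 1/0.04178″ = 23.935 pc.
v_t = 4.740 μ d = 4.740 × 0.1444 × 23.935 = 16.382 km/s.
v = √(v_r² + v_t²) = √((-7.037)² + 16.382²) = √317.889 = 17.829 km/s.

17.83 km/s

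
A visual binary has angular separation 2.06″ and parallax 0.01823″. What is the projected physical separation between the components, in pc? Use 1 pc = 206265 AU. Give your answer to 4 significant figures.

0.0005478 pc

d = 1/p = 1/0.01823″ = 54.855 pc.
At distance d (pc), an angle of θ arcsec spans θ·d AU: s = 2.06 × 54.855 = 113 AU.
= 113 / 206265 = 0.00054784 pc.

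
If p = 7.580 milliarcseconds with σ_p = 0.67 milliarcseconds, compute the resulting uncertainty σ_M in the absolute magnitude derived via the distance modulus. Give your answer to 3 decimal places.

σ_M = 0.192 mag

M = m − 5 log₁₀ d + 5 = m + 5 log₁₀ p + 5, so ∂M/∂p = 5/(p ln 10).
σ_M = (5/ln 10) · (σ_p/p) = 2.1715 × 0.67/7.580 = 2.1715 × 0.088391 = 0.19194.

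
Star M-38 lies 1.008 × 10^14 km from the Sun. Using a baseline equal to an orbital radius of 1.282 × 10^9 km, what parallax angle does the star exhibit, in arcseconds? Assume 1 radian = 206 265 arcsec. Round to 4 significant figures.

θ ≈ B/d = (1.282 × 10^9) / (1.008 × 10^14) = 1.2718 × 10^-5 rad.
In arcseconds: 1.2718 × 10^-5 × 206265 = 2.6233″.

2.623 arcsec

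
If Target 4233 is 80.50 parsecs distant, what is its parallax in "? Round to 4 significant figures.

p = 1/d = 1/80.5 = 0.012422 arcsec.

0.01242 "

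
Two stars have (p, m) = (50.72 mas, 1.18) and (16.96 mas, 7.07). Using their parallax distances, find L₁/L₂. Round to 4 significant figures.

L₁/L₂ = 25.38

d₁ = 1/p₁ = 1/0.05072″ = 19.716 pc; d₂ = 1/p₂ = 1/0.01696″ = 58.962 pc.
M₁ = m₁ − 5 log₁₀ d₁ + 5 = 1.18 − 6.4741 + 5 = -0.2941.
M₂ = 7.07 − 8.8529 + 5 = 3.2171.
L₁/L₂ = 10^(0.4(M₂ − M₁)) = 10^(0.4 × 3.5112) = 10^1.40448 = 25.379.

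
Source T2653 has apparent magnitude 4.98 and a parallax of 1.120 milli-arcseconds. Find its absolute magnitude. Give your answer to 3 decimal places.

d = 1/p = 1/0.001120″ = 892.86 pc.
m − M = 5 log₁₀(892.86) − 5 = 14.7539 − 5 = 9.7539.
M = m − (m − M) = 4.98 − 9.7539 = -4.774.

M = -4.774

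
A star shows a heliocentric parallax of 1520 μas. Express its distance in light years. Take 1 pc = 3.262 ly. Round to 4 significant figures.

p = 1520 μas = 0.001520 arcsec.
d = 1/p = 1/0.001520 = 657.89 pc.
In light-years: 657.89 × 3.262 = 2146 ly.

2146 light years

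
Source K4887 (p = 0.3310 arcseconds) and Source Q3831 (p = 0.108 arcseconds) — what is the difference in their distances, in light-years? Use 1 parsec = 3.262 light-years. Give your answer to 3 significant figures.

20.3 ly

d_A = 1/0.3310″ = 3.0211 pc; d_B = 1/0.1080″ = 9.2593 pc.
|d_B − d_A| = |9.2593 − 3.0211| = 6.2382 pc = 6.2382 × 3.262 ly = 20.349 ly.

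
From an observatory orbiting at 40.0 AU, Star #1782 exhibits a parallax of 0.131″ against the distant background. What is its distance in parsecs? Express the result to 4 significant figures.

With baseline B (in AU) and parallax p (in arcsec), d = B/p parsecs.
d = 40.0 / 0.131 = 305.34 pc.

305.3 pc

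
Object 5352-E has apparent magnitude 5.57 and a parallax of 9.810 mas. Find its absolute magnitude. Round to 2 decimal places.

d = 1/p = 1/0.009810″ = 101.94 pc.
m − M = 5 log₁₀(101.94) − 5 = 10.0417 − 5 = 5.0417.
M = m − (m − M) = 5.57 − 5.0417 = 0.53.

M = 0.53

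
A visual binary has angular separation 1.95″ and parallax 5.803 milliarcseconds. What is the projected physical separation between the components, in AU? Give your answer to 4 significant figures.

d = 1/p = 1/0.005803″ = 172.32 pc.
At distance d (pc), an angle of θ arcsec spans θ·d AU: s = 1.95 × 172.32 = 336.02 AU.

336.0 AU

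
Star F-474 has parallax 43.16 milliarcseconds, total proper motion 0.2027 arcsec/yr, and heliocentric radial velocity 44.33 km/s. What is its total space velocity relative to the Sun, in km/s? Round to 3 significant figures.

d = 1/p = 1/0.04316″ = 23.17 pc.
v_t = 4.740 μ d = 4.740 × 0.2027 × 23.17 = 22.262 km/s.
v = √(v_r² + v_t²) = √(44.33² + 22.262²) = √2460.75 = 49.606 km/s.

49.6 km/s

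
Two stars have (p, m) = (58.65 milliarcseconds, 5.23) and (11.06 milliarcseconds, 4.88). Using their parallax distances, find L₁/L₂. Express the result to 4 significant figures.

d₁ = 1/p₁ = 1/0.05865″ = 17.05 pc; d₂ = 1/p₂ = 1/0.01106″ = 90.416 pc.
M₁ = m₁ − 5 log₁₀ d₁ + 5 = 5.23 − 6.1586 + 5 = 4.0714.
M₂ = 4.88 − 9.7812 + 5 = 0.0988.
L₁/L₂ = 10^(0.4(M₂ − M₁)) = 10^(0.4 × (-3.9726)) = 10^(-1.58904) = 0.025761.

L₁/L₂ = 0.02576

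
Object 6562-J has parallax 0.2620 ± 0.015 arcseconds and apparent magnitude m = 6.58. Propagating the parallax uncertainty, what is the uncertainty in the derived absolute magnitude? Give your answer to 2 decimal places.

σ_M = 0.12 mag

M = m − 5 log₁₀ d + 5 = m + 5 log₁₀ p + 5, so ∂M/∂p = 5/(p ln 10).
σ_M = (5/ln 10) · (σ_p/p) = 2.1715 × 0.015/0.2620 = 2.1715 × 0.057252 = 0.12432.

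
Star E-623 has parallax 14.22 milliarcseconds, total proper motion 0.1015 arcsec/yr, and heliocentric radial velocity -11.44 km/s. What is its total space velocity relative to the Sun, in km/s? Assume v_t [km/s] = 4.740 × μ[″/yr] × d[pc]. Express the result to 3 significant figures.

d = 1/p = 1/0.01422″ = 70.323 pc.
v_t = 4.740 μ d = 4.740 × 0.1015 × 70.323 = 33.833 km/s.
v = √(v_r² + v_t²) = √((-11.44)² + 33.833²) = √1275.55 = 35.715 km/s.

35.7 km/s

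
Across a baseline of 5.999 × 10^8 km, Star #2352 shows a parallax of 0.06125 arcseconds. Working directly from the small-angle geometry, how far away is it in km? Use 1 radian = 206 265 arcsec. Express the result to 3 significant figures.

θ = 0.06125″ = 0.06125/206265 = 2.9695 × 10^-7 rad.
d = B/θ = (5.999 × 10^8) / (2.9695 × 10^-7) = 2.0202 × 10^15 km.

2.02 × 10^15 km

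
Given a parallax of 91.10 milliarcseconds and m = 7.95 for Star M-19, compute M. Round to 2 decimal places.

M = 7.75

d = 1/p = 1/0.09110″ = 10.977 pc.
m − M = 5 log₁₀(10.977) − 5 = 5.2024 − 5 = 0.2024.
M = m − (m − M) = 7.95 − 0.2024 = 7.75.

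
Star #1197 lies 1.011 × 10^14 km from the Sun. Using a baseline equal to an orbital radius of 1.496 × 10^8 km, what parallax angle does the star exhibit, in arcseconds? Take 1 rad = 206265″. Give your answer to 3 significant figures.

0.305 arcsec

θ ≈ B/d = (1.496 × 10^8) / (1.011 × 10^14) = 1.4797 × 10^-6 rad.
In arcseconds: 1.4797 × 10^-6 × 206265 = 0.30521″.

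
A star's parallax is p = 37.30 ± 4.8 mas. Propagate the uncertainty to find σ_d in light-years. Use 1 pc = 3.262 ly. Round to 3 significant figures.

d = 1/p, so σ_d = σ_p / p².
σ_d = 0.00480 / (0.03730)² = 0.00480 / 0.0013913 = 3.45 pc = 3.45 × 3.262 ly = 11.254 ly.

11.3 ly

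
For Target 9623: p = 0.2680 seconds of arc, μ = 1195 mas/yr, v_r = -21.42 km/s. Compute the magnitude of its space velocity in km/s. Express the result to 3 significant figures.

30.1 km/s

d = 1/p = 1/0.2680″ = 3.7313 pc.
μ = 1195 mas/yr = 1.195 ″/yr.
v_t = 4.740 μ d = 4.740 × 1.195 × 3.7313 = 21.135 km/s.
v = √(v_r² + v_t²) = √((-21.42)² + 21.135²) = √905.505 = 30.092 km/s.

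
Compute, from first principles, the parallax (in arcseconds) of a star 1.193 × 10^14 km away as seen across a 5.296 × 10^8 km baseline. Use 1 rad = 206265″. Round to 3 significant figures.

θ ≈ B/d = (5.296 × 10^8) / (1.193 × 10^14) = 4.4392 × 10^-6 rad.
In arcseconds: 4.4392 × 10^-6 × 206265 = 0.91565″.

0.916 arcsec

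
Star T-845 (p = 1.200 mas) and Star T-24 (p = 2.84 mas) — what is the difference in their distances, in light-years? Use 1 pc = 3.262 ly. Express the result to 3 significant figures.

1570 ly

d_A = 1/0.001200″ = 833.33 pc; d_B = 1/0.002840″ = 352.11 pc.
|d_B − d_A| = |352.11 − 833.33| = 481.22 pc = 481.22 × 3.262 ly = 1569.7 ly.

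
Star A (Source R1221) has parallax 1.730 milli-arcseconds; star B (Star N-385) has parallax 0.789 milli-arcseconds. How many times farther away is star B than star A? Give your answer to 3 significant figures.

Since d = 1/p, d_B/d_A = p_A/p_B.
= 1.730 / 0.789 = 2.1926.

2.19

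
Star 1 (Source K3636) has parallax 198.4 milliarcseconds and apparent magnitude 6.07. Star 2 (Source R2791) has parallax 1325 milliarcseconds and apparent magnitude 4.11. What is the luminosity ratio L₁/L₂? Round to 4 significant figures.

L₁/L₂ = 7.334

d₁ = 1/p₁ = 1/0.1984″ = 5.0403 pc; d₂ = 1/p₂ = 1/1.325″ = 0.75472 pc.
M₁ = m₁ − 5 log₁₀ d₁ + 5 = 6.07 − 3.5123 + 5 = 7.5577.
M₂ = 4.11 − (-0.6111) + 5 = 9.7211.
L₁/L₂ = 10^(0.4(M₂ − M₁)) = 10^(0.4 × 2.1634) = 10^0.86536 = 7.3343.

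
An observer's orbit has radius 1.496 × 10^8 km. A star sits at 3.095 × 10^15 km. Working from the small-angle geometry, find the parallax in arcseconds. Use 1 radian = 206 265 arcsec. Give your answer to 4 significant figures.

θ ≈ B/d = (1.496 × 10^8) / (3.095 × 10^15) = 4.8336 × 10^-8 rad.
In arcseconds: 4.8336 × 10^-8 × 206265 = 0.00997″.

0.009970 arcsec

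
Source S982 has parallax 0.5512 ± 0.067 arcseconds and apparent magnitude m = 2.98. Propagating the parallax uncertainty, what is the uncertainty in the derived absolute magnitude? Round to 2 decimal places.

σ_M = 0.26 mag

M = m − 5 log₁₀ d + 5 = m + 5 log₁₀ p + 5, so ∂M/∂p = 5/(p ln 10).
σ_M = (5/ln 10) · (σ_p/p) = 2.1715 × 0.067/0.5512 = 2.1715 × 0.12155 = 0.26395.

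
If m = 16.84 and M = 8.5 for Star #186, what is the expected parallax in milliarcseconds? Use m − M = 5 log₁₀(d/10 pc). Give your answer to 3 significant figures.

m − M = 16.84 − 8.5 = 8.34.
d = 10^((m−M)/5 + 1) = 10^2.668 = 465.59 pc.
p = 1/d = 1/465.59 = 0.0021478 arcsec = 2.1478 mas.

2.15 mas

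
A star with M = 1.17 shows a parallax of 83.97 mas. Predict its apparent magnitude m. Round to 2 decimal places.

m = 1.55

d = 1/p = 1/0.08397″ = 11.909 pc.
m − M = 5 log₁₀ d − 5 = 5 log₁₀(11.909) − 5 = 5.3794 − 5 = 0.3794.
m = M + (m − M) = 1.17 + 0.3794 = 1.55.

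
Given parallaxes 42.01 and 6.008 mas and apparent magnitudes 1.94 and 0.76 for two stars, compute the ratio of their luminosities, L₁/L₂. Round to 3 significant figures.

d₁ = 1/p₁ = 1/0.04201″ = 23.804 pc; d₂ = 1/p₂ = 1/0.006008″ = 166.44 pc.
M₁ = m₁ − 5 log₁₀ d₁ + 5 = 1.94 − 6.8832 + 5 = 0.0568.
M₂ = 0.76 − 11.1063 + 5 = -5.3463.
L₁/L₂ = 10^(0.4(M₂ − M₁)) = 10^(0.4 × (-5.4031)) = 10^(-2.16124) = 0.0068986.

L₁/L₂ = 0.00690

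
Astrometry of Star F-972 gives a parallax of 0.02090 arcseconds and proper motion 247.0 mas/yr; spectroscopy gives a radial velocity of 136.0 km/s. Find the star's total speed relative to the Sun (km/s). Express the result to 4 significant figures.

d = 1/p = 1/0.02090″ = 47.847 pc.
μ = 247.0 mas/yr = 0.2470 ″/yr.
v_t = 4.740 μ d = 4.740 × 0.2470 × 47.847 = 56.018 km/s.
v = √(v_r² + v_t²) = √(136.0² + 56.018²) = √21634 = 147.09 km/s.

147.1 km/s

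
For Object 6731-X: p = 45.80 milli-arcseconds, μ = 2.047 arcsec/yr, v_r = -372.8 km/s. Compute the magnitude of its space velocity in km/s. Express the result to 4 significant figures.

d = 1/p = 1/0.04580″ = 21.834 pc.
v_t = 4.740 μ d = 4.740 × 2.047 × 21.834 = 211.85 km/s.
v = √(v_r² + v_t²) = √((-372.8)² + 211.85²) = √183860 = 428.79 km/s.

428.8 km/s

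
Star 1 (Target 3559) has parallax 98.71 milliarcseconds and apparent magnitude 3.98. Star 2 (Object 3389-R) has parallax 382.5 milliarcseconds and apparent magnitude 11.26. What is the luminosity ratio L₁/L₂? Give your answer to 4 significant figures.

d₁ = 1/p₁ = 1/0.09871″ = 10.131 pc; d₂ = 1/p₂ = 1/0.3825″ = 2.6144 pc.
M₁ = m₁ − 5 log₁₀ d₁ + 5 = 3.98 − 5.0283 + 5 = 3.9517.
M₂ = 11.26 − 2.0869 + 5 = 14.1731.
L₁/L₂ = 10^(0.4(M₂ − M₁)) = 10^(0.4 × 10.2214) = 10^4.08856 = 12262.

L₁/L₂ = 12260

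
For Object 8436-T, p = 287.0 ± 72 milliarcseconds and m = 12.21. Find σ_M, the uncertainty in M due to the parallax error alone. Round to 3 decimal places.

M = m − 5 log₁₀ d + 5 = m + 5 log₁₀ p + 5, so ∂M/∂p = 5/(p ln 10).
σ_M = (5/ln 10) · (σ_p/p) = 2.1715 × 72/287.0 = 2.1715 × 0.25087 = 0.54476.

σ_M = 0.545 mag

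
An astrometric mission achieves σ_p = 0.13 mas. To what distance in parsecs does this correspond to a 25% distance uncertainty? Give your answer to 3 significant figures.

1920 pc

σ_d/d = σ_p/p, so the condition is σ_p/p ≤ 0.25, i.e. p ≥ σ_p/0.25.
p_min = 0.13/0.25 = 0.52 mas = 0.00052 arcsec.
d_max = 1/p_min = 1/0.00052 = 1923.1 pc.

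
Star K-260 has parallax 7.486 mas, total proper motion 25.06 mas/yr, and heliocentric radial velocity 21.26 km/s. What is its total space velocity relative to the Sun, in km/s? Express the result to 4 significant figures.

26.53 km/s

d = 1/p = 1/0.007486″ = 133.58 pc.
μ = 25.06 mas/yr = 0.02506 ″/yr.
v_t = 4.740 μ d = 4.740 × 0.02506 × 133.58 = 15.867 km/s.
v = √(v_r² + v_t²) = √(21.26² + 15.867²) = √703.749 = 26.528 km/s.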